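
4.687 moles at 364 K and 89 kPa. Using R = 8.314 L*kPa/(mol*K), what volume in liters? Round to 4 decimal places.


PV = nRT, solve for V = nRT / P.
nRT = 4.687 * 8.314 * 364 = 14184.2494
V = 14184.2494 / 89
V = 159.37358876 L, rounded to 4 dp:

159.3736 L


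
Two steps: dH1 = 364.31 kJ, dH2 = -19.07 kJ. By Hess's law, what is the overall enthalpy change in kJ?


Hess's law: enthalpy is a state function, so add the step enthalpies.
dH_total = dH1 + dH2 = 364.31 + (-19.07)
dH_total = 345.24 kJ:

345.24 kJ


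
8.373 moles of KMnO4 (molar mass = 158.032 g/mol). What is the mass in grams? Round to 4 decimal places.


mass = n * M
mass = 8.373 * 158.032
mass = 1323.201936 g, rounded to 4 dp:

1323.2019 g


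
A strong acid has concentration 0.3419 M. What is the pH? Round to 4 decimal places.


A strong acid dissociates completely, so [H+] equals the given concentration.
pH = -log10([H+]) = -log10(0.3419)
pH = 0.4661009, rounded to 4 dp:

0.4661


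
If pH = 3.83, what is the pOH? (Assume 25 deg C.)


At 25 deg C, pH + pOH = 14.
pOH = 14 - pH = 14 - 3.83
pOH = 10.17:

10.17


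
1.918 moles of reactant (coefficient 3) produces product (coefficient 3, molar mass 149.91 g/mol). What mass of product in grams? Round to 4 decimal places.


Use the coefficient ratio to convert reactant moles to product moles, then multiply by the product's molar mass.
moles_P = moles_R * (coeff_P / coeff_R) = 1.918 * (3/3) = 1.918
mass_P = moles_P * M_P = 1.918 * 149.91
mass_P = 287.52738 g, rounded to 4 dp:

287.5274 g


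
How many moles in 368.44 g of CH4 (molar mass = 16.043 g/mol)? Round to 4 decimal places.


n = mass / M
n = 368.44 / 16.043
n = 22.96577947 mol, rounded to 4 dp:

22.9658 mol


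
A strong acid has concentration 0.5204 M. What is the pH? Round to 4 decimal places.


A strong acid dissociates completely, so [H+] equals the given concentration.
pH = -log10([H+]) = -log10(0.5204)
pH = 0.28366271, rounded to 4 dp:

0.2837


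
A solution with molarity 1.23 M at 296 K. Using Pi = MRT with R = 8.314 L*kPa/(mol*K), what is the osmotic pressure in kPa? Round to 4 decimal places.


Osmotic pressure (van't Hoff): Pi = M*R*T.
RT = 8.314 * 296 = 2460.944
Pi = 1.23 * 2460.944
Pi = 3026.96112 kPa, rounded to 4 dp:

3026.9611 kPa


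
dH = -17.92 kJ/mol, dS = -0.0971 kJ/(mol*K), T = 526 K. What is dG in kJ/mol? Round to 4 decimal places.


Gibbs: dG = dH - T*dS (consistent units, dS already in kJ/(mol*K)).
T*dS = 526 * -0.0971 = -51.0746
dG = -17.92 - (-51.0746)
dG = 33.1546 kJ/mol, rounded to 4 dp:

33.1546 kJ/mol


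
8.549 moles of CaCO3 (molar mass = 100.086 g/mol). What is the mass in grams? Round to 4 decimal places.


mass = n * M
mass = 8.549 * 100.086
mass = 855.635214 g, rounded to 4 dp:

855.6352 g


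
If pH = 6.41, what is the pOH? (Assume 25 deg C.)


At 25 deg C, pH + pOH = 14.
pOH = 14 - pH = 14 - 6.41
pOH = 7.59:

7.59


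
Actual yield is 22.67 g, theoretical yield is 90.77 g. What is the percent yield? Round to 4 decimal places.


% yield = 100 * actual / theoretical
% yield = 100 * 22.67 / 90.77
% yield = 24.97521207 %, rounded to 4 dp:

24.9752 %


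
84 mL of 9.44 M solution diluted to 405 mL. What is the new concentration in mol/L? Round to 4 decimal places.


Dilution: M1*V1 = M2*V2, solve for M2.
M2 = M1*V1 / V2
M2 = 9.44 * 84 / 405
M2 = 792.96 / 405
M2 = 1.95792593 mol/L, rounded to 4 dp:

1.9579 mol/L


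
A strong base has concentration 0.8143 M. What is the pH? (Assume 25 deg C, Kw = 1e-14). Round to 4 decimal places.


A strong base dissociates completely, so [OH-] equals the given concentration.
pOH = -log10([OH-]) = -log10(0.8143) = 0.089216
pH = 14 - pOH = 14 - 0.089216
pH = 13.910784, rounded to 4 dp:

13.9108


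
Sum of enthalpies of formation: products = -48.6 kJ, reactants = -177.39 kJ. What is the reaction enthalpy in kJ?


dH_rxn = sum(dH_f products) - sum(dH_f reactants)
dH_rxn = -48.6 - (-177.39)
dH_rxn = 128.79 kJ:

128.79 kJ


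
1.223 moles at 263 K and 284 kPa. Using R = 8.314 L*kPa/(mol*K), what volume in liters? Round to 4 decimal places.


PV = nRT, solve for V = nRT / P.
nRT = 1.223 * 8.314 * 263 = 2674.1898
V = 2674.1898 / 284
V = 9.41616127 L, rounded to 4 dp:

9.4162 L


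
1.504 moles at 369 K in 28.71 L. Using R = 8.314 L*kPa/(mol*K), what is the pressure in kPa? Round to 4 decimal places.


PV = nRT, solve for P = nRT / V.
nRT = 1.504 * 8.314 * 369 = 4614.0705
P = 4614.0705 / 28.71
P = 160.7130094 kPa, rounded to 4 dp:

160.7130 kPa


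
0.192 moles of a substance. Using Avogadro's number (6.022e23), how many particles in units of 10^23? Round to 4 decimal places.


N = n * NA, then divide by 1e23 for the requested units.
N / 1e23 = n * 6.022
N / 1e23 = 0.192 * 6.022
N / 1e23 = 1.156224, rounded to 4 dp:

1.1562


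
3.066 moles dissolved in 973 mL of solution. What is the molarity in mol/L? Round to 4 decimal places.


Convert volume to liters: V_L = V_mL / 1000.
V_L = 973 / 1000 = 0.973 L
M = n / V_L = 3.066 / 0.973
M = 3.15107914 mol/L, rounded to 4 dp:

3.1511 mol/L


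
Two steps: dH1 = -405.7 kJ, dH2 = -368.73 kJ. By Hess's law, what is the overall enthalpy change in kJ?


Hess's law: enthalpy is a state function, so add the step enthalpies.
dH_total = dH1 + dH2 = -405.7 + (-368.73)
dH_total = -774.43 kJ:

-774.43 kJ


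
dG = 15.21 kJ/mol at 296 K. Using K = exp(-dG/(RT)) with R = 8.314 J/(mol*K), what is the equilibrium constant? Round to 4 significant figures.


dG is in kJ/mol; multiply by 1000 to match R in J/(mol*K).
RT = 8.314 * 296 = 2460.944 J/mol
exponent = -dG*1000 / (RT) = -(15.21*1000) / 2460.944 = -6.1805551
K = exp(-6.1805551)
K = 0.0020692789, rounded to 4 significant figures:

0.002069


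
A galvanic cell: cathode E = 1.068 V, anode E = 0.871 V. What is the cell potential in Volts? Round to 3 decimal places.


Standard cell potential: E_cell = E_cathode - E_anode.
E_cell = 1.068 - (0.871)
E_cell = 0.197 V, rounded to 3 dp:

0.197 V


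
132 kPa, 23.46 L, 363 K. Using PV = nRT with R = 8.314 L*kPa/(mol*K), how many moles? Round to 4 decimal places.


PV = nRT, solve for n = PV / (RT).
PV = 132 * 23.46 = 3096.72
RT = 8.314 * 363 = 3017.982
n = 3096.72 / 3017.982
n = 1.02608962 mol, rounded to 4 dp:

1.0261 mol


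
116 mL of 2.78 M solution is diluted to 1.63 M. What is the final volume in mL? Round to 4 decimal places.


Dilution: M1*V1 = M2*V2, solve for V2.
V2 = M1*V1 / M2
V2 = 2.78 * 116 / 1.63
V2 = 322.48 / 1.63
V2 = 197.8404908 mL, rounded to 4 dp:

197.8405 mL


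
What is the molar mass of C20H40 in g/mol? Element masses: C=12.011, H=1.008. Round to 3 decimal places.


M = sum(count * atomic_mass) over atoms.
M = 20*12.011 + 40*1.008
M = 240.22 + 40.32
M = 280.54 g/mol, rounded to 3 dp:

280.540 g/mol


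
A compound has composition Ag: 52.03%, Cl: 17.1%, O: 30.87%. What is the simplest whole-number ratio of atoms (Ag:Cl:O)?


Assume 100 g of compound, divide each mass% by atomic mass to get moles, then normalize by the smallest to get a raw atom ratio.
Moles per 100 g: Ag: 52.03/107.868 = 0.4823, Cl: 17.1/35.453 = 0.4823, O: 30.87/15.999 = 1.9295
Raw ratio (divide by min = 0.4823): Ag: 1.0, Cl: 1.0, O: 4.0
Multiply by 1 to clear fractions: Ag: 1.0 ~= 1, Cl: 1.0 ~= 1, O: 4.0 ~= 4
Reduce by GCD to get the simplest whole-number ratio:

1:1:4


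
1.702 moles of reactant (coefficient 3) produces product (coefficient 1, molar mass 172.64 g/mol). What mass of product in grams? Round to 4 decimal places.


Use the coefficient ratio to convert reactant moles to product moles, then multiply by the product's molar mass.
moles_P = moles_R * (coeff_P / coeff_R) = 1.702 * (1/3) = 0.567333
mass_P = moles_P * M_P = 0.567333 * 172.64
mass_P = 97.94436912 g, rounded to 4 dp:

97.9444 g


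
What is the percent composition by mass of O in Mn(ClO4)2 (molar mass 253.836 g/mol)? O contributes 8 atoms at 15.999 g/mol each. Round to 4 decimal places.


pct = 100 * (n_elem * M_elem) / M_total
mass_contribution = 8 * 15.999 = 127.992 g/mol
pct = 100 * 127.992 / 253.836
pct = 50.42310783 %, rounded to 4 dp:

50.4231 %


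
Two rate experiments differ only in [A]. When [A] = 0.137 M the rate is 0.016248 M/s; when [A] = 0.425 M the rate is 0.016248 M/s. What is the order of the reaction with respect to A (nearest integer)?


Rate is proportional to [A]^n, so rate2/rate1 = ([A]2/[A]1)^n. Take logs to solve for n.
rate2/rate1 = 0.016248 / 0.016248 = 1.0
[A]2/[A]1 = 0.425 / 0.137 = 3.1022
n = ln(1.0) / ln(3.1022) = 0.0
Nearest integer order:

0


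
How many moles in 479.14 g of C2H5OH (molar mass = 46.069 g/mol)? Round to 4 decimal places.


n = mass / M
n = 479.14 / 46.069
n = 10.40048623 mol, rounded to 4 dp:

10.4005 mol


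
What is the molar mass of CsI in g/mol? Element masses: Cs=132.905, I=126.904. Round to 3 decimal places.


M = sum(count * atomic_mass) over atoms.
M = 1*132.905 + 1*126.904
M = 132.905 + 126.904
M = 259.809 g/mol, rounded to 3 dp:

259.809 g/mol


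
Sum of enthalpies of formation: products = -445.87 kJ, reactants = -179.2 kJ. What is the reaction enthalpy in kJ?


dH_rxn = sum(dH_f products) - sum(dH_f reactants)
dH_rxn = -445.87 - (-179.2)
dH_rxn = -266.67 kJ:

-266.67 kJ


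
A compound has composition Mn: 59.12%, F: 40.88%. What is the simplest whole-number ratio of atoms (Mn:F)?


Assume 100 g of compound, divide each mass% by atomic mass to get moles, then normalize by the smallest to get a raw atom ratio.
Moles per 100 g: Mn: 59.12/54.938 = 1.0761, F: 40.88/18.998 = 2.1518
Raw ratio (divide by min = 1.0761): Mn: 1.0, F: 2.0
Multiply by 1 to clear fractions: Mn: 1.0 ~= 1, F: 2.0 ~= 2
Reduce by GCD to get the simplest whole-number ratio:

1:2


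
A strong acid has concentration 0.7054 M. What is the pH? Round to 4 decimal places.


A strong acid dissociates completely, so [H+] equals the given concentration.
pH = -log10([H+]) = -log10(0.7054)
pH = 0.15156454, rounded to 4 dp:

0.1516


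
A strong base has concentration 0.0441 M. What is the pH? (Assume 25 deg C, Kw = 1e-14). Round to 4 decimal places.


A strong base dissociates completely, so [OH-] equals the given concentration.
pOH = -log10([OH-]) = -log10(0.0441) = 1.355561
pH = 14 - pOH = 14 - 1.355561
pH = 12.644439, rounded to 4 dp:

12.6444


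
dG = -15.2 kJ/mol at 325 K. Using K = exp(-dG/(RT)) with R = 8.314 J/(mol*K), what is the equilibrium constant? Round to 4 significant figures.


dG is in kJ/mol; multiply by 1000 to match R in J/(mol*K).
RT = 8.314 * 325 = 2702.05 J/mol
exponent = -dG*1000 / (RT) = -(-15.2*1000) / 2702.05 = 5.62535852
K = exp(5.62535852)
K = 277.37171, rounded to 4 significant figures:

277.4


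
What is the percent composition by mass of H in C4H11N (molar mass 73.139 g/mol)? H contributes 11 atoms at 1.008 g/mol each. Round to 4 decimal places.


pct = 100 * (n_elem * M_elem) / M_total
mass_contribution = 11 * 1.008 = 11.088 g/mol
pct = 100 * 11.088 / 73.139
pct = 15.16017446 %, rounded to 4 dp:

15.1602 %


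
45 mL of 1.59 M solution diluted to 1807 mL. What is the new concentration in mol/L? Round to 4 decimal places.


Dilution: M1*V1 = M2*V2, solve for M2.
M2 = M1*V1 / V2
M2 = 1.59 * 45 / 1807
M2 = 71.55 / 1807
M2 = 0.03959602 mol/L, rounded to 4 dp:

0.0396 mol/L


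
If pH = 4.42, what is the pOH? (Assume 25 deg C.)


At 25 deg C, pH + pOH = 14.
pOH = 14 - pH = 14 - 4.42
pOH = 9.58:

9.58


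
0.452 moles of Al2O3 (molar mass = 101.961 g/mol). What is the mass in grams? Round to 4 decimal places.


mass = n * M
mass = 0.452 * 101.961
mass = 46.086372 g, rounded to 4 dp:

46.0864 g


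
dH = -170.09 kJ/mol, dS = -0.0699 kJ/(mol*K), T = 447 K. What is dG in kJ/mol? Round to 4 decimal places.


Gibbs: dG = dH - T*dS (consistent units, dS already in kJ/(mol*K)).
T*dS = 447 * -0.0699 = -31.2453
dG = -170.09 - (-31.2453)
dG = -138.8447 kJ/mol, rounded to 4 dp:

-138.8447 kJ/mol


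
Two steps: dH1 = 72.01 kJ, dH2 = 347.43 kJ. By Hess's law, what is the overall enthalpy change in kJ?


Hess's law: enthalpy is a state function, so add the step enthalpies.
dH_total = dH1 + dH2 = 72.01 + (347.43)
dH_total = 419.44 kJ:

419.44 kJ


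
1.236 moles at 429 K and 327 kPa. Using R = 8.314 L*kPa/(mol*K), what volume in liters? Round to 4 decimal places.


PV = nRT, solve for V = nRT / P.
nRT = 1.236 * 8.314 * 429 = 4408.4486
V = 4408.4486 / 327
V = 13.48149419 L, rounded to 4 dp:

13.4815 L


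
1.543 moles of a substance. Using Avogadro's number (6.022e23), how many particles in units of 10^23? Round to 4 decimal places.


N = n * NA, then divide by 1e23 for the requested units.
N / 1e23 = n * 6.022
N / 1e23 = 1.543 * 6.022
N / 1e23 = 9.291946, rounded to 4 dp:

9.2919


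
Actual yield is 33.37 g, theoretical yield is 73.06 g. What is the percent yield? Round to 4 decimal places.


% yield = 100 * actual / theoretical
% yield = 100 * 33.37 / 73.06
% yield = 45.67478785 %, rounded to 4 dp:

45.6748 %


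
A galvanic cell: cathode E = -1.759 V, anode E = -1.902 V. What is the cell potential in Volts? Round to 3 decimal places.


Standard cell potential: E_cell = E_cathode - E_anode.
E_cell = -1.759 - (-1.902)
E_cell = 0.143 V, rounded to 3 dp:

0.143 V


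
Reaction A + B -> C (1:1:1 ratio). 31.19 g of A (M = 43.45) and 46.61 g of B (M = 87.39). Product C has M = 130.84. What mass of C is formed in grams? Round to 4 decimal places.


Find moles of each reactant; the smaller value is the limiting reagent in a 1:1:1 reaction, so moles_C equals moles of the limiter.
n_A = mass_A / M_A = 31.19 / 43.45 = 0.717837 mol
n_B = mass_B / M_B = 46.61 / 87.39 = 0.533356 mol
Limiting reagent: B (smaller), n_limiting = 0.533356 mol
mass_C = n_limiting * M_C = 0.533356 * 130.84
mass_C = 69.78429904 g, rounded to 4 dp:

69.7843 g


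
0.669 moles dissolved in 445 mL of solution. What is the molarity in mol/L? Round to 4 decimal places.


Convert volume to liters: V_L = V_mL / 1000.
V_L = 445 / 1000 = 0.445 L
M = n / V_L = 0.669 / 0.445
M = 1.50337079 mol/L, rounded to 4 dp:

1.5034 mol/L


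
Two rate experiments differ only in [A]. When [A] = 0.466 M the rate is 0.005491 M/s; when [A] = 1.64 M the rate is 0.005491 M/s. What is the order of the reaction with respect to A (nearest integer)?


Rate is proportional to [A]^n, so rate2/rate1 = ([A]2/[A]1)^n. Take logs to solve for n.
rate2/rate1 = 0.005491 / 0.005491 = 1.0
[A]2/[A]1 = 1.64 / 0.466 = 3.5193
n = ln(1.0) / ln(3.5193) = 0.0
Nearest integer order:

0


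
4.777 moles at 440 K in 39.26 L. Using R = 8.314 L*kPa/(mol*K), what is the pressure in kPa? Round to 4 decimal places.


PV = nRT, solve for P = nRT / V.
nRT = 4.777 * 8.314 * 440 = 17475.0303
P = 17475.0303 / 39.26
P = 445.11029801 kPa, rounded to 4 dp:

445.1103 kPa


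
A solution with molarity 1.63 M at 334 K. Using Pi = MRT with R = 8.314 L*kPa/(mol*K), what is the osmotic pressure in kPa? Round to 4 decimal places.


Osmotic pressure (van't Hoff): Pi = M*R*T.
RT = 8.314 * 334 = 2776.876
Pi = 1.63 * 2776.876
Pi = 4526.30788 kPa, rounded to 4 dp:

4526.3079 kPa


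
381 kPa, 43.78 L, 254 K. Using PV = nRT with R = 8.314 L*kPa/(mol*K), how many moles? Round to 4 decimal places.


PV = nRT, solve for n = PV / (RT).
PV = 381 * 43.78 = 16680.18
RT = 8.314 * 254 = 2111.756
n = 16680.18 / 2111.756
n = 7.89872504 mol, rounded to 4 dp:

7.8987 mol


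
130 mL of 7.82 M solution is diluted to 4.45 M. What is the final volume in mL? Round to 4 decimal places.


Dilution: M1*V1 = M2*V2, solve for V2.
V2 = M1*V1 / M2
V2 = 7.82 * 130 / 4.45
V2 = 1016.6 / 4.45
V2 = 228.4494382 mL, rounded to 4 dp:

228.4494 mL


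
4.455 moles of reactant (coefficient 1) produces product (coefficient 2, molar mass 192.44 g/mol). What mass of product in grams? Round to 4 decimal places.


Use the coefficient ratio to convert reactant moles to product moles, then multiply by the product's molar mass.
moles_P = moles_R * (coeff_P / coeff_R) = 4.455 * (2/1) = 8.91
mass_P = moles_P * M_P = 8.91 * 192.44
mass_P = 1714.6404 g, rounded to 4 dp:

1714.6404 g


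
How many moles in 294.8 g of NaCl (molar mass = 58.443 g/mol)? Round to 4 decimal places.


n = mass / M
n = 294.8 / 58.443
n = 5.04423113 mol, rounded to 4 dp:

5.0442 mol


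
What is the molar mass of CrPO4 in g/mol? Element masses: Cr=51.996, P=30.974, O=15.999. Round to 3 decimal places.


M = sum(count * atomic_mass) over atoms.
M = 1*51.996 + 1*30.974 + 4*15.999
M = 51.996 + 30.974 + 63.996
M = 146.966 g/mol, rounded to 3 dp:

146.966 g/mol


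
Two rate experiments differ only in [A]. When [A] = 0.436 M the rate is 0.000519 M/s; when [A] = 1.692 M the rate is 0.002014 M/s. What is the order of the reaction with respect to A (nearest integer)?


Rate is proportional to [A]^n, so rate2/rate1 = ([A]2/[A]1)^n. Take logs to solve for n.
rate2/rate1 = 0.002014 / 0.000519 = 3.8805
[A]2/[A]1 = 1.692 / 0.436 = 3.8807
n = ln(3.8805) / ln(3.8807) = 1.0
Nearest integer order:

1


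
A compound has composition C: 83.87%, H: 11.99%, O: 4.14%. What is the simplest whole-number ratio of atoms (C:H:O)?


Assume 100 g of compound, divide each mass% by atomic mass to get moles, then normalize by the smallest to get a raw atom ratio.
Moles per 100 g: C: 83.87/12.011 = 6.9828, H: 11.99/1.008 = 11.8948, O: 4.14/15.999 = 0.2588
Raw ratio (divide by min = 0.2588): C: 26.985, H: 45.968, O: 1.0
Multiply by 1 to clear fractions: C: 26.985 ~= 27, H: 45.968 ~= 46, O: 1.0 ~= 1
Reduce by GCD to get the simplest whole-number ratio:

27:46:1


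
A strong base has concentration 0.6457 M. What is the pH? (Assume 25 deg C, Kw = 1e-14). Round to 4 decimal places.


A strong base dissociates completely, so [OH-] equals the given concentration.
pOH = -log10([OH-]) = -log10(0.6457) = 0.189969
pH = 14 - pOH = 14 - 0.189969
pH = 13.810031, rounded to 4 dp:

13.8100


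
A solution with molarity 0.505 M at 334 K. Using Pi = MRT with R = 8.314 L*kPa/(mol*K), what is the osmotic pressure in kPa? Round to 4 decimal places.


Osmotic pressure (van't Hoff): Pi = M*R*T.
RT = 8.314 * 334 = 2776.876
Pi = 0.505 * 2776.876
Pi = 1402.32238 kPa, rounded to 4 dp:

1402.3224 kPa


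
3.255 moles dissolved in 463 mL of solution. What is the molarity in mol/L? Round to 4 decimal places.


Convert volume to liters: V_L = V_mL / 1000.
V_L = 463 / 1000 = 0.463 L
M = n / V_L = 3.255 / 0.463
M = 7.03023758 mol/L, rounded to 4 dp:

7.0302 mol/L


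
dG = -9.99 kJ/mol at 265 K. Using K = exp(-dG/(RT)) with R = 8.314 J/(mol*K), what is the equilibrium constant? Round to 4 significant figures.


dG is in kJ/mol; multiply by 1000 to match R in J/(mol*K).
RT = 8.314 * 265 = 2203.21 J/mol
exponent = -dG*1000 / (RT) = -(-9.99*1000) / 2203.21 = 4.53429315
K = exp(4.53429315)
K = 93.157644, rounded to 4 significant figures:

93.16


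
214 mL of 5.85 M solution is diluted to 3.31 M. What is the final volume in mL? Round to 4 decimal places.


Dilution: M1*V1 = M2*V2, solve for V2.
V2 = M1*V1 / M2
V2 = 5.85 * 214 / 3.31
V2 = 1251.9 / 3.31
V2 = 378.21752266 mL, rounded to 4 dp:

378.2175 mL


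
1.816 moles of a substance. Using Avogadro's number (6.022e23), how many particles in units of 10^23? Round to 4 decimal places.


N = n * NA, then divide by 1e23 for the requested units.
N / 1e23 = n * 6.022
N / 1e23 = 1.816 * 6.022
N / 1e23 = 10.935952, rounded to 4 dp:

10.9360


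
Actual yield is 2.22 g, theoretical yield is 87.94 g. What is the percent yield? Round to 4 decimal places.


% yield = 100 * actual / theoretical
% yield = 100 * 2.22 / 87.94
% yield = 2.52444849 %, rounded to 4 dp:

2.5244 %


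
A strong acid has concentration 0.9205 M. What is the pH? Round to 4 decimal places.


A strong acid dissociates completely, so [H+] equals the given concentration.
pH = -log10([H+]) = -log10(0.9205)
pH = 0.03597621, rounded to 4 dp:

0.0360


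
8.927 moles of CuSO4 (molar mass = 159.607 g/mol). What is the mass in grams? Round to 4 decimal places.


mass = n * M
mass = 8.927 * 159.607
mass = 1424.811689 g, rounded to 4 dp:

1424.8117 g


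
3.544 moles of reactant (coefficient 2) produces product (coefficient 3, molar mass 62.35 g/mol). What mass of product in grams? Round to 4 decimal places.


Use the coefficient ratio to convert reactant moles to product moles, then multiply by the product's molar mass.
moles_P = moles_R * (coeff_P / coeff_R) = 3.544 * (3/2) = 5.316
mass_P = moles_P * M_P = 5.316 * 62.35
mass_P = 331.4526 g, rounded to 4 dp:

331.4526 g


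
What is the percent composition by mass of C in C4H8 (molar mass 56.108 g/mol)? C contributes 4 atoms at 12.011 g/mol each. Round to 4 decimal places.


pct = 100 * (n_elem * M_elem) / M_total
mass_contribution = 4 * 12.011 = 48.044 g/mol
pct = 100 * 48.044 / 56.108
pct = 85.62771797 %, rounded to 4 dp:

85.6277 %


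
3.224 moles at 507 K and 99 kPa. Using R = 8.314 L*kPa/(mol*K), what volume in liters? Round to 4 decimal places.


PV = nRT, solve for V = nRT / P.
nRT = 3.224 * 8.314 * 507 = 13589.7984
V = 13589.7984 / 99
V = 137.27069091 L, rounded to 4 dp:

137.2707 L


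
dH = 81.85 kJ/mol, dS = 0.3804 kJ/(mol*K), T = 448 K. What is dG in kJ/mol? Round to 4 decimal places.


Gibbs: dG = dH - T*dS (consistent units, dS already in kJ/(mol*K)).
T*dS = 448 * 0.3804 = 170.4192
dG = 81.85 - (170.4192)
dG = -88.5692 kJ/mol, rounded to 4 dp:

-88.5692 kJ/mol


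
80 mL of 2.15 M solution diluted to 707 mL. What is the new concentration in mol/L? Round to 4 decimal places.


Dilution: M1*V1 = M2*V2, solve for M2.
M2 = M1*V1 / V2
M2 = 2.15 * 80 / 707
M2 = 172.0 / 707
M2 = 0.24328147 mol/L, rounded to 4 dp:

0.2433 mol/L


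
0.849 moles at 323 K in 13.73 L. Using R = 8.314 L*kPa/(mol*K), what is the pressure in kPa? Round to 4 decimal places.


PV = nRT, solve for P = nRT / V.
nRT = 0.849 * 8.314 * 323 = 2279.9233
P = 2279.9233 / 13.73
P = 166.05413693 kPa, rounded to 4 dp:

166.0541 kPa


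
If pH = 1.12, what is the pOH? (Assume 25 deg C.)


At 25 deg C, pH + pOH = 14.
pOH = 14 - pH = 14 - 1.12
pOH = 12.88:

12.88


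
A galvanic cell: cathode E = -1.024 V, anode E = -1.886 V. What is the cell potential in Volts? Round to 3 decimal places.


Standard cell potential: E_cell = E_cathode - E_anode.
E_cell = -1.024 - (-1.886)
E_cell = 0.862 V, rounded to 3 dp:

0.862 V


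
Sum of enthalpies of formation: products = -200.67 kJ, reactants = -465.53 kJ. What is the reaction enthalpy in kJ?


dH_rxn = sum(dH_f products) - sum(dH_f reactants)
dH_rxn = -200.67 - (-465.53)
dH_rxn = 264.86 kJ:

264.86 kJ


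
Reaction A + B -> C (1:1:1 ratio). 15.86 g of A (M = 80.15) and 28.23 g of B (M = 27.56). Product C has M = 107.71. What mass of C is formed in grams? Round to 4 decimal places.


Find moles of each reactant; the smaller value is the limiting reagent in a 1:1:1 reaction, so moles_C equals moles of the limiter.
n_A = mass_A / M_A = 15.86 / 80.15 = 0.197879 mol
n_B = mass_B / M_B = 28.23 / 27.56 = 1.024311 mol
Limiting reagent: A (smaller), n_limiting = 0.197879 mol
mass_C = n_limiting * M_C = 0.197879 * 107.71
mass_C = 21.31354709 g, rounded to 4 dp:

21.3135 g


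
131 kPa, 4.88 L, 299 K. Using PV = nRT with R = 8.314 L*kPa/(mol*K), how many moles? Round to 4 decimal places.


PV = nRT, solve for n = PV / (RT).
PV = 131 * 4.88 = 639.28
RT = 8.314 * 299 = 2485.886
n = 639.28 / 2485.886
n = 0.25716384 mol, rounded to 4 dp:

0.2572 mol


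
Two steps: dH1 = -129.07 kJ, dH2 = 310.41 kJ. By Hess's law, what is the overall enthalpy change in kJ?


Hess's law: enthalpy is a state function, so add the step enthalpies.
dH_total = dH1 + dH2 = -129.07 + (310.41)
dH_total = 181.34 kJ:

181.34 kJ


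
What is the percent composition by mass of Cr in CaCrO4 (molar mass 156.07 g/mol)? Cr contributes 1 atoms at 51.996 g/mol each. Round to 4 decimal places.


pct = 100 * (n_elem * M_elem) / M_total
mass_contribution = 1 * 51.996 = 51.996 g/mol
pct = 100 * 51.996 / 156.07
pct = 33.31581982 %, rounded to 4 dp:

33.3158 %


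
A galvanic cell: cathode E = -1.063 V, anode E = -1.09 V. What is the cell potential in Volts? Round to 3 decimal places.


Standard cell potential: E_cell = E_cathode - E_anode.
E_cell = -1.063 - (-1.09)
E_cell = 0.027 V, rounded to 3 dp:

0.027 V


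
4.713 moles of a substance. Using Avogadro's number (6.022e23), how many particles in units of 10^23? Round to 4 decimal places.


N = n * NA, then divide by 1e23 for the requested units.
N / 1e23 = n * 6.022
N / 1e23 = 4.713 * 6.022
N / 1e23 = 28.381686, rounded to 4 dp:

28.3817


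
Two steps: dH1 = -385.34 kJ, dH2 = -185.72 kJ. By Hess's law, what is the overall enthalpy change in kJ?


Hess's law: enthalpy is a state function, so add the step enthalpies.
dH_total = dH1 + dH2 = -385.34 + (-185.72)
dH_total = -571.06 kJ:

-571.06 kJ


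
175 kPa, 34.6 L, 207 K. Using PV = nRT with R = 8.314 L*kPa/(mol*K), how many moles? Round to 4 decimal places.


PV = nRT, solve for n = PV / (RT).
PV = 175 * 34.6 = 6055.0
RT = 8.314 * 207 = 1720.998
n = 6055.0 / 1720.998
n = 3.5183074 mol, rounded to 4 dp:

3.5183 mol


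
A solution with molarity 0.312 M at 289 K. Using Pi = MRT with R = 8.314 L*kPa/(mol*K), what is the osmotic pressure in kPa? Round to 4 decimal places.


Osmotic pressure (van't Hoff): Pi = M*R*T.
RT = 8.314 * 289 = 2402.746
Pi = 0.312 * 2402.746
Pi = 749.656752 kPa, rounded to 4 dp:

749.6568 kPa


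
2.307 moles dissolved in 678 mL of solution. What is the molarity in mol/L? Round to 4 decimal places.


Convert volume to liters: V_L = V_mL / 1000.
V_L = 678 / 1000 = 0.678 L
M = n / V_L = 2.307 / 0.678
M = 3.40265487 mol/L, rounded to 4 dp:

3.4027 mol/L


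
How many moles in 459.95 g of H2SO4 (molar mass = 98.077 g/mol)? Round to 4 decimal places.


n = mass / M
n = 459.95 / 98.077
n = 4.6896826 mol, rounded to 4 dp:

4.6897 mol


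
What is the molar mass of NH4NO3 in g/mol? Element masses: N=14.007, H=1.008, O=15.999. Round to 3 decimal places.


M = sum(count * atomic_mass) over atoms.
M = 2*14.007 + 4*1.008 + 3*15.999
M = 28.014 + 4.032 + 47.997
M = 80.043 g/mol, rounded to 3 dp:

80.043 g/mol


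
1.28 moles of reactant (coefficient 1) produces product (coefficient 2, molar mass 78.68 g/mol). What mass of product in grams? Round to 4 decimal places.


Use the coefficient ratio to convert reactant moles to product moles, then multiply by the product's molar mass.
moles_P = moles_R * (coeff_P / coeff_R) = 1.28 * (2/1) = 2.56
mass_P = moles_P * M_P = 2.56 * 78.68
mass_P = 201.4208 g, rounded to 4 dp:

201.4208 g


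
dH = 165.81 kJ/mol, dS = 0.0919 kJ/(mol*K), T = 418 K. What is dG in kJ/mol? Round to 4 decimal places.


Gibbs: dG = dH - T*dS (consistent units, dS already in kJ/(mol*K)).
T*dS = 418 * 0.0919 = 38.4142
dG = 165.81 - (38.4142)
dG = 127.3958 kJ/mol, rounded to 4 dp:

127.3958 kJ/mol


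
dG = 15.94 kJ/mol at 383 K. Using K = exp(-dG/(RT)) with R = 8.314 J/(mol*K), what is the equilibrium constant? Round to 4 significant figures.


dG is in kJ/mol; multiply by 1000 to match R in J/(mol*K).
RT = 8.314 * 383 = 3184.262 J/mol
exponent = -dG*1000 / (RT) = -(15.94*1000) / 3184.262 = -5.00586949
K = exp(-5.00586949)
K = 0.0066985145, rounded to 4 significant figures:

0.006699


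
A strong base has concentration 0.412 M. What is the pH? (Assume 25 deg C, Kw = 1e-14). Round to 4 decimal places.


A strong base dissociates completely, so [OH-] equals the given concentration.
pOH = -log10([OH-]) = -log10(0.412) = 0.385103
pH = 14 - pOH = 14 - 0.385103
pH = 13.614897, rounded to 4 dp:

13.6149


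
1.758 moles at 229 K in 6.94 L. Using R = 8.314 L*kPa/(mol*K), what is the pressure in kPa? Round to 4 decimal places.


PV = nRT, solve for P = nRT / V.
nRT = 1.758 * 8.314 * 229 = 3347.0667
P = 3347.0667 / 6.94
P = 482.28626801 kPa, rounded to 4 dp:

482.2863 kPa


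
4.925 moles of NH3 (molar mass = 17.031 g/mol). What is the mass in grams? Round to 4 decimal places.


mass = n * M
mass = 4.925 * 17.031
mass = 83.877675 g, rounded to 4 dp:

83.8777 g


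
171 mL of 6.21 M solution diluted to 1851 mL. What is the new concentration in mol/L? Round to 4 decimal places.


Dilution: M1*V1 = M2*V2, solve for M2.
M2 = M1*V1 / V2
M2 = 6.21 * 171 / 1851
M2 = 1061.91 / 1851
M2 = 0.5736953 mol/L, rounded to 4 dp:

0.5737 mol/L


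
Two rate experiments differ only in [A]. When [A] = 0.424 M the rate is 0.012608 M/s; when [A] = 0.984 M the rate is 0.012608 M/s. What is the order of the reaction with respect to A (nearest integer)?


Rate is proportional to [A]^n, so rate2/rate1 = ([A]2/[A]1)^n. Take logs to solve for n.
rate2/rate1 = 0.012608 / 0.012608 = 1.0
[A]2/[A]1 = 0.984 / 0.424 = 2.3208
n = ln(1.0) / ln(2.3208) = 0.0
Nearest integer order:

0


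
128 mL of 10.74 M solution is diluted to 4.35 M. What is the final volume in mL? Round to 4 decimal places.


Dilution: M1*V1 = M2*V2, solve for V2.
V2 = M1*V1 / M2
V2 = 10.74 * 128 / 4.35
V2 = 1374.72 / 4.35
V2 = 316.02758621 mL, rounded to 4 dp:

316.0276 mL


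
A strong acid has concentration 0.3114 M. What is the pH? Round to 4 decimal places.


A strong acid dissociates completely, so [H+] equals the given concentration.
pH = -log10([H+]) = -log10(0.3114)
pH = 0.50668139, rounded to 4 dp:

0.5067


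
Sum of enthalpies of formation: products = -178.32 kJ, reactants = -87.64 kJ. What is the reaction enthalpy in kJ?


dH_rxn = sum(dH_f products) - sum(dH_f reactants)
dH_rxn = -178.32 - (-87.64)
dH_rxn = -90.68 kJ:

-90.68 kJ


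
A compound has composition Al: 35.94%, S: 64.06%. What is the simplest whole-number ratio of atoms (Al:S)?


Assume 100 g of compound, divide each mass% by atomic mass to get moles, then normalize by the smallest to get a raw atom ratio.
Moles per 100 g: Al: 35.94/26.982 = 1.332, S: 64.06/32.065 = 1.9978
Raw ratio (divide by min = 1.332): Al: 1.0, S: 1.5
Multiply by 2 to clear fractions: Al: 2.0 ~= 2, S: 3.0 ~= 3
Reduce by GCD to get the simplest whole-number ratio:

2:3


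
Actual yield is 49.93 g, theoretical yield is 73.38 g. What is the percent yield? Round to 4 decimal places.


% yield = 100 * actual / theoretical
% yield = 100 * 49.93 / 73.38
% yield = 68.04306351 %, rounded to 4 dp:

68.0431 %


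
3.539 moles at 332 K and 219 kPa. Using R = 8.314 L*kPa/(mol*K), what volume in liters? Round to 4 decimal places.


PV = nRT, solve for V = nRT / P.
nRT = 3.539 * 8.314 * 332 = 9768.5177
V = 9768.5177 / 219
V = 44.60510365 L, rounded to 4 dp:

44.6051 L


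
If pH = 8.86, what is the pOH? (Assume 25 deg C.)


At 25 deg C, pH + pOH = 14.
pOH = 14 - pH = 14 - 8.86
pOH = 5.14:

5.14


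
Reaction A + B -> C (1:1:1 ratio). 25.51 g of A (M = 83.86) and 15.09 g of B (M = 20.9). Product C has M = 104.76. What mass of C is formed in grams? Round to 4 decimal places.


Find moles of each reactant; the smaller value is the limiting reagent in a 1:1:1 reaction, so moles_C equals moles of the limiter.
n_A = mass_A / M_A = 25.51 / 83.86 = 0.304197 mol
n_B = mass_B / M_B = 15.09 / 20.9 = 0.72201 mol
Limiting reagent: A (smaller), n_limiting = 0.304197 mol
mass_C = n_limiting * M_C = 0.304197 * 104.76
mass_C = 31.86767772 g, rounded to 4 dp:

31.8677 g


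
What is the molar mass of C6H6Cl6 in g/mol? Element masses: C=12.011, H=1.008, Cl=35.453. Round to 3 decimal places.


M = sum(count * atomic_mass) over atoms.
M = 6*12.011 + 6*1.008 + 6*35.453
M = 72.066 + 6.048 + 212.718
M = 290.832 g/mol, rounded to 3 dp:

290.832 g/mol


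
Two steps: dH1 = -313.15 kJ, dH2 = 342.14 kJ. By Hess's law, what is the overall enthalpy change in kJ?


Hess's law: enthalpy is a state function, so add the step enthalpies.
dH_total = dH1 + dH2 = -313.15 + (342.14)
dH_total = 28.99 kJ:

28.99 kJ


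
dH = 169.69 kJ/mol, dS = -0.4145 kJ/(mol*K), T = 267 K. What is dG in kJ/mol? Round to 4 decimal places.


Gibbs: dG = dH - T*dS (consistent units, dS already in kJ/(mol*K)).
T*dS = 267 * -0.4145 = -110.6715
dG = 169.69 - (-110.6715)
dG = 280.3615 kJ/mol, rounded to 4 dp:

280.3615 kJ/mol


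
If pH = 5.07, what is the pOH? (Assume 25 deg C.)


At 25 deg C, pH + pOH = 14.
pOH = 14 - pH = 14 - 5.07
pOH = 8.93:

8.93


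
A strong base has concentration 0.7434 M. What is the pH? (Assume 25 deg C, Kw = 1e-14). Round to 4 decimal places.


A strong base dissociates completely, so [OH-] equals the given concentration.
pOH = -log10([OH-]) = -log10(0.7434) = 0.128777
pH = 14 - pOH = 14 - 0.128777
pH = 13.871223, rounded to 4 dp:

13.8712


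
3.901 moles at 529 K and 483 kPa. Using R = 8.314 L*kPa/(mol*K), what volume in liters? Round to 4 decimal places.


PV = nRT, solve for V = nRT / P.
nRT = 3.901 * 8.314 * 529 = 17157.0115
V = 17157.0115 / 483
V = 35.52176294 L, rounded to 4 dp:

35.5218 L


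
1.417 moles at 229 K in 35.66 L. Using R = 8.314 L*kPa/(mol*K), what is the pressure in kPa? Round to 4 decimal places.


PV = nRT, solve for P = nRT / V.
nRT = 1.417 * 8.314 * 229 = 2697.8348
P = 2697.8348 / 35.66
P = 75.65436904 kPa, rounded to 4 dp:

75.6544 kPa


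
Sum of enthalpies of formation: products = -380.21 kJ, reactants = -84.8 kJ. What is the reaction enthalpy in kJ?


dH_rxn = sum(dH_f products) - sum(dH_f reactants)
dH_rxn = -380.21 - (-84.8)
dH_rxn = -295.41 kJ:

-295.41 kJ


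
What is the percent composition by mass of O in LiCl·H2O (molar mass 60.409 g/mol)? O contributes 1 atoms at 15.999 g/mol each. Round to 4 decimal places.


pct = 100 * (n_elem * M_elem) / M_total
mass_contribution = 1 * 15.999 = 15.999 g/mol
pct = 100 * 15.999 / 60.409
pct = 26.48446424 %, rounded to 4 dp:

26.4845 %


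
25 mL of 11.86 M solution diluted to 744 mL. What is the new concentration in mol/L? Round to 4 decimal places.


Dilution: M1*V1 = M2*V2, solve for M2.
M2 = M1*V1 / V2
M2 = 11.86 * 25 / 744
M2 = 296.5 / 744
M2 = 0.39852151 mol/L, rounded to 4 dp:

0.3985 mol/L


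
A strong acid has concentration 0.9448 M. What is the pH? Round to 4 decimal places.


A strong acid dissociates completely, so [H+] equals the given concentration.
pH = -log10([H+]) = -log10(0.9448)
pH = 0.02466012, rounded to 4 dp:

0.0247


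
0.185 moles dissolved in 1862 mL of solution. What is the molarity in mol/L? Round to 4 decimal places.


Convert volume to liters: V_L = V_mL / 1000.
V_L = 1862 / 1000 = 1.862 L
M = n / V_L = 0.185 / 1.862
M = 0.09935553 mol/L, rounded to 4 dp:

0.0994 mol/L


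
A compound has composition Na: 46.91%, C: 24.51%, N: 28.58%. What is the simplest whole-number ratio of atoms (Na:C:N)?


Assume 100 g of compound, divide each mass% by atomic mass to get moles, then normalize by the smallest to get a raw atom ratio.
Moles per 100 g: Na: 46.91/22.99 = 2.0405, C: 24.51/12.011 = 2.0406, N: 28.58/14.007 = 2.0404
Raw ratio (divide by min = 2.0404): Na: 1.0, C: 1.0, N: 1.0
Multiply by 1 to clear fractions: Na: 1.0 ~= 1, C: 1.0 ~= 1, N: 1.0 ~= 1
Reduce by GCD to get the simplest whole-number ratio:

1:1:1


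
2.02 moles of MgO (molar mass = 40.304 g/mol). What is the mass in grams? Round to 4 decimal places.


mass = n * M
mass = 2.02 * 40.304
mass = 81.41408 g, rounded to 4 dp:

81.4141 g


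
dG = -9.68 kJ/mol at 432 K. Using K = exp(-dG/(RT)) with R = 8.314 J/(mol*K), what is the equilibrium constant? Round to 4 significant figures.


dG is in kJ/mol; multiply by 1000 to match R in J/(mol*K).
RT = 8.314 * 432 = 3591.648 J/mol
exponent = -dG*1000 / (RT) = -(-9.68*1000) / 3591.648 = 2.69514162
K = exp(2.69514162)
K = 14.807616, rounded to 4 significant figures:

14.81


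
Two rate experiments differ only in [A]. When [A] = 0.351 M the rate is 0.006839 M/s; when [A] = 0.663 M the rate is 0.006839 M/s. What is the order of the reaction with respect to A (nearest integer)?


Rate is proportional to [A]^n, so rate2/rate1 = ([A]2/[A]1)^n. Take logs to solve for n.
rate2/rate1 = 0.006839 / 0.006839 = 1.0
[A]2/[A]1 = 0.663 / 0.351 = 1.8889
n = ln(1.0) / ln(1.8889) = 0.0
Nearest integer order:

0


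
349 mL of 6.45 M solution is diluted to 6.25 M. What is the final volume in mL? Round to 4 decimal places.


Dilution: M1*V1 = M2*V2, solve for V2.
V2 = M1*V1 / M2
V2 = 6.45 * 349 / 6.25
V2 = 2251.05 / 6.25
V2 = 360.168 mL, rounded to 4 dp:

360.1680 mL


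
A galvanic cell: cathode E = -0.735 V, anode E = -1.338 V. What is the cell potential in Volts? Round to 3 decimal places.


Standard cell potential: E_cell = E_cathode - E_anode.
E_cell = -0.735 - (-1.338)
E_cell = 0.603 V, rounded to 3 dp:

0.603 V


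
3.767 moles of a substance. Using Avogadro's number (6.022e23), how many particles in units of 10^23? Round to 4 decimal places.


N = n * NA, then divide by 1e23 for the requested units.
N / 1e23 = n * 6.022
N / 1e23 = 3.767 * 6.022
N / 1e23 = 22.684874, rounded to 4 dp:

22.6849


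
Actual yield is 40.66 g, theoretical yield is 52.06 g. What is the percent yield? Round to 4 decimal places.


% yield = 100 * actual / theoretical
% yield = 100 * 40.66 / 52.06
% yield = 78.10218978 %, rounded to 4 dp:

78.1022 %


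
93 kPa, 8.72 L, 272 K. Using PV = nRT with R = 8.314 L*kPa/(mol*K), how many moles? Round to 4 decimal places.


PV = nRT, solve for n = PV / (RT).
PV = 93 * 8.72 = 810.96
RT = 8.314 * 272 = 2261.408
n = 810.96 / 2261.408
n = 0.35860844 mol, rounded to 4 dp:

0.3586 mol


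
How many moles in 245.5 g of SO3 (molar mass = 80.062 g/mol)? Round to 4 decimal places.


n = mass / M
n = 245.5 / 80.062
n = 3.06637356 mol, rounded to 4 dp:

3.0664 mol


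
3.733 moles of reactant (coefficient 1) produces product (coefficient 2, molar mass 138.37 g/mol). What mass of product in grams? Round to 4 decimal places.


Use the coefficient ratio to convert reactant moles to product moles, then multiply by the product's molar mass.
moles_P = moles_R * (coeff_P / coeff_R) = 3.733 * (2/1) = 7.466
mass_P = moles_P * M_P = 7.466 * 138.37
mass_P = 1033.07042 g, rounded to 4 dp:

1033.0704 g


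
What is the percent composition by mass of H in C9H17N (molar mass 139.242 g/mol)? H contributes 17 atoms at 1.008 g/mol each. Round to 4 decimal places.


pct = 100 * (n_elem * M_elem) / M_total
mass_contribution = 17 * 1.008 = 17.136 g/mol
pct = 100 * 17.136 / 139.242
pct = 12.30663162 %, rounded to 4 dp:

12.3066 %


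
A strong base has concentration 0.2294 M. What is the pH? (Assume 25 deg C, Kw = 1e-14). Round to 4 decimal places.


A strong base dissociates completely, so [OH-] equals the given concentration.
pOH = -log10([OH-]) = -log10(0.2294) = 0.639407
pH = 14 - pOH = 14 - 0.639407
pH = 13.360593, rounded to 4 dp:

13.3606


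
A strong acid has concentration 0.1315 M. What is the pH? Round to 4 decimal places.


A strong acid dissociates completely, so [H+] equals the given concentration.
pH = -log10([H+]) = -log10(0.1315)
pH = 0.88107425, rounded to 4 dp:

0.8811


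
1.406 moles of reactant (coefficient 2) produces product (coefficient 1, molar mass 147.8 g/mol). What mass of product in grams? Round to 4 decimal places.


Use the coefficient ratio to convert reactant moles to product moles, then multiply by the product's molar mass.
moles_P = moles_R * (coeff_P / coeff_R) = 1.406 * (1/2) = 0.703
mass_P = moles_P * M_P = 0.703 * 147.8
mass_P = 103.9034 g, rounded to 4 dp:

103.9034 g


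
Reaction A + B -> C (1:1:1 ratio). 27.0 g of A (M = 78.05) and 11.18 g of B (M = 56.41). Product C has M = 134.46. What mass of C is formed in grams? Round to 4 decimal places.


Find moles of each reactant; the smaller value is the limiting reagent in a 1:1:1 reaction, so moles_C equals moles of the limiter.
n_A = mass_A / M_A = 27.0 / 78.05 = 0.345932 mol
n_B = mass_B / M_B = 11.18 / 56.41 = 0.198192 mol
Limiting reagent: B (smaller), n_limiting = 0.198192 mol
mass_C = n_limiting * M_C = 0.198192 * 134.46
mass_C = 26.64889632 g, rounded to 4 dp:

26.6489 g
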